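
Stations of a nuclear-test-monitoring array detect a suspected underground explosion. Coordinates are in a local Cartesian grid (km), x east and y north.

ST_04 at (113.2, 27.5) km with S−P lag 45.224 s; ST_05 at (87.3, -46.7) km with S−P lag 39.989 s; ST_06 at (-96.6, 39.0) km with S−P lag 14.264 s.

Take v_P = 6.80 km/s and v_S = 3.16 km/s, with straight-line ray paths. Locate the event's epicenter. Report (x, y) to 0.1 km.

-148.0 km east, -27.7 km north

Distance from S−P lag: d = Δt · v_P v_S / (v_P − v_S) = Δt · (6.80·3.16)/(6.80−3.16) ≈ 5.9033·Δt.
So d_ST_04 = 266.97, d_ST_05 = 236.07, d_ST_06 = 84.20 km.
Circle about each station: (x − 113.2)² + (y − 27.5)² = 266.97²; (x − 87.3)² + (y + 46.7)² = 236.07²; (x + 96.6)² + (y − 39.0)² = 84.20².
Subtracting pairs of circle equations eliminates x²+y² and gives linear equations (the radical axes):
-51.8 x − 148.4 y = 11775.63
-419.6 x + 23.0 y = 61465.41
Solving the 2×2 system: x ≈ -148.0, y ≈ -27.7 km.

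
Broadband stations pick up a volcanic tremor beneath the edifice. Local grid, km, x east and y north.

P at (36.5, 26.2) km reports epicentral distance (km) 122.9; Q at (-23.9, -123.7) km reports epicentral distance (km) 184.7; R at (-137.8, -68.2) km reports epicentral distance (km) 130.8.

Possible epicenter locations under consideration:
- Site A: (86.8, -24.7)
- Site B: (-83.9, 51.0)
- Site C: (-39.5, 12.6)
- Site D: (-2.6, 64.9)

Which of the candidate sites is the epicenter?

For each candidate, compare |candidate − station| to the reported distance:
Site A: residuals P 51.3, Q 36.2, R 98.0 → max 98.0 km
Site B: residuals P 0.0, Q 0.0, R 0.0 → max 0.0 km
Site C: residuals P 45.7, Q 47.5, R 3.6 → max 47.5 km
Site D: residuals P 67.9, Q 5.1, R 58.9 → max 67.9 km
Only Site B has all residuals ≈ 0.

Site B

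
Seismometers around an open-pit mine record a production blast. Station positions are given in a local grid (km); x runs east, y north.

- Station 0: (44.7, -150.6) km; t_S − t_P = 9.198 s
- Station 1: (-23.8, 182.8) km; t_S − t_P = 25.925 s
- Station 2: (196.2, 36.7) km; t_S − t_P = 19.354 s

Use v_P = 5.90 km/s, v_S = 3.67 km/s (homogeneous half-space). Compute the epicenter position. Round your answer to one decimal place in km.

36.1 km east, -61.7 km north

Distance from S−P lag: d = Δt · v_P v_S / (v_P − v_S) = Δt · (5.90·3.67)/(5.90−3.67) ≈ 9.7099·Δt.
So d_Station 0 = 89.31, d_Station 1 = 251.73, d_Station 2 = 187.92 km.
Circle about each station: (x − 44.7)² + (y + 150.6)² = 89.31²; (x + 23.8)² + (y − 182.8)² = 251.73²; (x − 196.2)² + (y − 36.7)² = 187.92².
Subtracting pairs of circle equations eliminates x²+y² and gives linear equations (the radical axes):
-137.0 x + 666.8 y = -46087.89
303.0 x + 374.6 y = -12174.77
Solving the 2×2 system: x ≈ 36.1, y ≈ -61.7 km.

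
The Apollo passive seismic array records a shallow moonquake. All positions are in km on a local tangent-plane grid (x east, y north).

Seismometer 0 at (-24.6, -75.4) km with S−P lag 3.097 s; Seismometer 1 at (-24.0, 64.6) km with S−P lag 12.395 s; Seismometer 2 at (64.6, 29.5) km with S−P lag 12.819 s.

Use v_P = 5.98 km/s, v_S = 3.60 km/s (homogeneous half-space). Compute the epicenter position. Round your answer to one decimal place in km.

x ≈ -22.1 km, y ≈ -47.5 km

Distance from S−P lag: d = Δt · v_P v_S / (v_P − v_S) = Δt · (5.98·3.60)/(5.98−3.60) ≈ 9.0454·Δt.
So d_Seismometer 0 = 28.01, d_Seismometer 1 = 112.12, d_Seismometer 2 = 115.95 km.
Circle about each station: (x + 24.6)² + (y + 75.4)² = 28.01²; (x + 24.0)² + (y − 64.6)² = 112.12²; (x − 64.6)² + (y − 29.5)² = 115.95².
Subtracting the Seismometer 0 equation from the Seismometer 1 and Seismometer 2 equations removes the quadratic terms:
1.2 x + 280.0 y = -13327.49
178.4 x + 209.8 y = -13906.75
Solving the 2×2 system: x ≈ -22.1, y ≈ -47.5 km.
Check against Seismometer 0 (with the unrounded x, y): √((x + 24.6)²+(y + 75.4)²) = 28.01 ≈ 28.01 km. ✓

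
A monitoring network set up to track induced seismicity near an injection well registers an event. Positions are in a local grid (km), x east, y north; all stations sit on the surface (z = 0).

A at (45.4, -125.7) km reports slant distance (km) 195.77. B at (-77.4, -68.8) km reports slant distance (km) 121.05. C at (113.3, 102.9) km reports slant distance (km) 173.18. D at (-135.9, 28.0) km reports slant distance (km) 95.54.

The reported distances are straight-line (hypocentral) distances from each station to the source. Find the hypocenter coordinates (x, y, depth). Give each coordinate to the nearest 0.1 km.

Each station gives a sphere (x−x_i)² + (y−y_i)² + z² = d_i² (stations at z=0).
Subtracting the A sphere from B and C: z² cancels, leaving linear equations in x and y:
-245.6 x + 113.8 y = 16535.34
135.8 x + 457.2 y = 13898.23
Solving: x ≈ -46.800, y ≈ 44.299 km (keep extra digits for the depth step; rounded: -46.8, 44.3).
Then from the A sphere: z² = 195.77² − (x − 45.4)² − (y + 125.7)² with x = -46.800, y = 44.299, so z ≈ 30.420 ≈ 30.4 km.

x ≈ -46.8 km, y ≈ 44.3 km, depth ≈ 30.4 km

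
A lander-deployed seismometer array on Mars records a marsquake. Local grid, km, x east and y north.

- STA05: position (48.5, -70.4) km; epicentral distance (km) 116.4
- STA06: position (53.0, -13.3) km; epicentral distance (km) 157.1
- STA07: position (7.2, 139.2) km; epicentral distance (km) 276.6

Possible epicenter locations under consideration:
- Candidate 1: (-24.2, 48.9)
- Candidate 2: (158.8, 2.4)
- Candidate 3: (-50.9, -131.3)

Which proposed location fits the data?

Candidate 3

For each candidate, compare |candidate − station| to the reported distance:
Candidate 1: residuals STA05 23.3, STA06 58.0, STA07 181.0 → max 181.0 km
Candidate 2: residuals STA05 15.8, STA06 50.1, STA07 72.4 → max 72.4 km
Candidate 3: residuals STA05 0.2, STA06 0.1, STA07 0.1 → max 0.2 km
Only Candidate 3 has all residuals ≈ 0.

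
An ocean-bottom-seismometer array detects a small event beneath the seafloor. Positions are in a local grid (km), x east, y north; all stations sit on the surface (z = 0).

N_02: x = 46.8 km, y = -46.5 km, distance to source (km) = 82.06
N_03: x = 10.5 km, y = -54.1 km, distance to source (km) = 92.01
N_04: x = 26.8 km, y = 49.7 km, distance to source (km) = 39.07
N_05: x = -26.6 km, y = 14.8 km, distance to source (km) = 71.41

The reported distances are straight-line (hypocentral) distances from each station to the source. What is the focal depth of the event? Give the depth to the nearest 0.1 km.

Each station gives a sphere (x−x_i)² + (y−y_i)² + z² = d_i² (stations at z=0).
Subtracting the N_02 sphere from N_03 and N_04: z² cancels, leaving linear equations in x and y:
-72.6 x − 15.2 y = -3047.43
-40.0 x + 192.4 y = 4043.22
Solving: x ≈ 36.008, y ≈ 28.501 km (keep extra digits for the depth step; rounded: 36.0, 28.5).
Then from the N_02 sphere: z² = 82.06² − (x − 46.8)² − (y + 46.5)² with x = 36.008, y = 28.501, so z ≈ 31.500 ≈ 31.5 km.
Check against N_05 (with the unrounded solution): distance 71.41 ≈ 71.41 km. ✓

z ≈ 31.5 km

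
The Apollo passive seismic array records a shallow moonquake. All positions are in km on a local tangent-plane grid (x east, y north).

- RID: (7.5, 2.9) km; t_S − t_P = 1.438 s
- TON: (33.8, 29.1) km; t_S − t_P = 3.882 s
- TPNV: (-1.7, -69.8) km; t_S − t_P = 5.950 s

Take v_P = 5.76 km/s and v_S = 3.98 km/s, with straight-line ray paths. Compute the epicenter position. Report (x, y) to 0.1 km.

x ≈ -10.7 km, y ≈ 6.3 km

Distance from S−P lag: d = Δt · v_P v_S / (v_P − v_S) = Δt · (5.76·3.98)/(5.76−3.98) ≈ 12.8791·Δt.
So d_RID = 18.52, d_TON = 50.00, d_TPNV = 76.63 km.
Circle about each station: (x − 7.5)² + (y − 2.9)² = 18.52²; (x − 33.8)² + (y − 29.1)² = 50.00²; (x + 1.7)² + (y + 69.8)² = 76.63².
Subtracting the RID equation from the TON and TPNV equations removes the quadratic terms:
52.6 x + 52.4 y = -232.42
-18.4 x − 145.4 y = -718.90
Solving the 2×2 system: x ≈ -10.7, y ≈ 6.3 km.
Check against RID (with the unrounded x, y): √((x − 7.5)²+(y − 2.9)²) = 18.51 ≈ 18.52 km. ✓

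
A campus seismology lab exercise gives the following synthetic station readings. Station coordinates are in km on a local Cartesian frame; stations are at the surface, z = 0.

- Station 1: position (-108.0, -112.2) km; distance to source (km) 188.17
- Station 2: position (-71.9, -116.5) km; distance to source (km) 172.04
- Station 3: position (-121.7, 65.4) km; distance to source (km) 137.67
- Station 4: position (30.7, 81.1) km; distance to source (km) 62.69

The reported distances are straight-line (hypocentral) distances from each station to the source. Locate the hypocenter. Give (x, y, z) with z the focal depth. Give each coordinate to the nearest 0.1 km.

(8.0, 32.4, 32.3)

Each station gives a sphere (x−x_i)² + (y−y_i)² + z² = d_i² (stations at z=0).
Subtracting the Station 1 sphere from Station 2 and Station 3: z² cancels, leaving linear equations in x and y:
72.2 x − 8.6 y = 299.21
-27.4 x + 355.2 y = 11290.13
Solving: x ≈ 8.004, y ≈ 32.403 km (keep extra digits for the depth step; rounded: 8.0, 32.4).
Then from the Station 1 sphere: z² = 188.17² − (x + 108.0)² − (y + 112.2)² with x = 8.004, y = 32.403, so z ≈ 32.264 ≈ 32.3 km.
Check against Station 4 (with the unrounded solution): distance 62.67 ≈ 62.69 km. ✓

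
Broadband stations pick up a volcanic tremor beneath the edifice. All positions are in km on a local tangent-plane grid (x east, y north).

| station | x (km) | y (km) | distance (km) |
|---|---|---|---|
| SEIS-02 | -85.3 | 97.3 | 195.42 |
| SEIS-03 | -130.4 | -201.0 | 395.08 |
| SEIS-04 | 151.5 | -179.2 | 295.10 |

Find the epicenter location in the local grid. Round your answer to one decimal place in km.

Circle about each station: (x + 85.3)² + (y − 97.3)² = 195.42²; (x + 130.4)² + (y + 201.0)² = 395.08²; (x − 151.5)² + (y + 179.2)² = 295.10².
Subtracting the SEIS-02 equation from the SEIS-03 and SEIS-04 equations removes the quadratic terms:
-90.2 x − 596.6 y = -77237.45
473.6 x − 553.0 y = -10573.52
Solving the 2×2 system: x ≈ 109.5, y ≈ 112.9 km.
Check against SEIS-02 (with the unrounded x, y): √((x + 85.3)²+(y − 97.3)²) = 195.43 ≈ 195.42 km. ✓

x ≈ 109.5 km, y ≈ 112.9 km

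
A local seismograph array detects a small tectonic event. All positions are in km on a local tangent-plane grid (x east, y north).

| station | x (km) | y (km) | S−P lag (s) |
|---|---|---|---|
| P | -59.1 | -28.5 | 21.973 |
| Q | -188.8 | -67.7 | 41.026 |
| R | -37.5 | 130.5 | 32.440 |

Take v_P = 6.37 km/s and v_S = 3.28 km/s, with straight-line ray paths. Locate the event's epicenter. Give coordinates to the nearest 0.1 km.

Distance from S−P lag: d = Δt · v_P v_S / (v_P − v_S) = Δt · (6.37·3.28)/(6.37−3.28) ≈ 6.7617·Δt.
So d_P = 148.57, d_Q = 277.40, d_R = 219.35 km.
Circle about each station: (x + 59.1)² + (y + 28.5)² = 148.57²; (x + 188.8)² + (y + 67.7)² = 277.40²; (x + 37.5)² + (y − 130.5)² = 219.35².
Subtracting the P equation from the Q and R equations removes the quadratic terms:
-259.4 x − 78.4 y = -18954.05
43.2 x + 318.0 y = -11909.94
Solving the 2×2 system: x ≈ 88.0, y ≈ -49.4 km.
Check against P (with the unrounded x, y): √((x + 59.1)²+(y + 28.5)²) = 148.58 ≈ 148.57 km. ✓

88.0 km east, -49.4 km north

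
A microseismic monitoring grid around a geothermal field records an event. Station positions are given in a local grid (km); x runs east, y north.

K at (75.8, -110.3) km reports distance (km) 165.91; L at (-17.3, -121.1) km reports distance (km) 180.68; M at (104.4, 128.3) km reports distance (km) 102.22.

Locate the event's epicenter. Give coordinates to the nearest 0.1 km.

x ≈ 37.4 km, y ≈ 51.1 km

Circle about each station: (x − 75.8)² + (y + 110.3)² = 165.91²; (x + 17.3)² + (y + 121.1)² = 180.68²; (x − 104.4)² + (y − 128.3)² = 102.22².
Subtracting pairs of circle equations eliminates x²+y² and gives linear equations (the radical axes):
-186.2 x − 21.6 y = -8066.36
57.2 x + 477.2 y = 26525.72
Solving the 2×2 system: x ≈ 37.4, y ≈ 51.1 km.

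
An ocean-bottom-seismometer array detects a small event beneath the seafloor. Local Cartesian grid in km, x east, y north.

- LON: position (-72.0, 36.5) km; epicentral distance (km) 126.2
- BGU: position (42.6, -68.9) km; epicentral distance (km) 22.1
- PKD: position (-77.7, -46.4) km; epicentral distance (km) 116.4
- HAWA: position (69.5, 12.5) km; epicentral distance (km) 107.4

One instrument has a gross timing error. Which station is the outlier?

LON

Solve using three stations at a time. Using BGU, PKD, HAWA (subtract circle equations pairwise → linear system) gives (x, y) ≈ (31.1, -87.8).
Distances from that point to each station vs reported:
  LON: calculated 161.5 vs reported 126.2 → residual 35.3 km
  BGU: calculated 22.1 vs reported 22.1 → residual 0.0 km
  PKD: calculated 116.4 vs reported 116.4 → residual 0.0 km
  HAWA: calculated 107.4 vs reported 107.4 → residual 0.0 km
BGU, PKD, HAWA are mutually consistent (residuals ≈ 0); LON is off by 35.3 km.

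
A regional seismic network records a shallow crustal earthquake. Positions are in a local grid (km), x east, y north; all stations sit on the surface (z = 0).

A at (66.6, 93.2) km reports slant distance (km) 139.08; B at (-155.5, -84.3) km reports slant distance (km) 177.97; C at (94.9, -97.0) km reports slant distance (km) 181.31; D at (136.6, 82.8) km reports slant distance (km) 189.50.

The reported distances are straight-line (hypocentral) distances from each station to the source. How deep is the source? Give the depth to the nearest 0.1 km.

69.5 km

Each station gives a sphere (x−x_i)² + (y−y_i)² + z² = d_i² (stations at z=0).
Subtracting the A sphere from B and C: z² cancels, leaving linear equations in x and y:
-444.2 x − 355.0 y = 5834.87
56.6 x − 380.4 y = -8236.86
Solving: x ≈ -27.206, y ≈ 17.605 km (keep extra digits for the depth step; rounded: -27.2, 17.6).
Then from the A sphere: z² = 139.08² − (x − 66.6)² − (y − 93.2)² with x = -27.206, y = 17.605, so z ≈ 69.492 ≈ 69.5 km.
Check against D (with the unrounded solution): distance 189.50 ≈ 189.50 km. ✓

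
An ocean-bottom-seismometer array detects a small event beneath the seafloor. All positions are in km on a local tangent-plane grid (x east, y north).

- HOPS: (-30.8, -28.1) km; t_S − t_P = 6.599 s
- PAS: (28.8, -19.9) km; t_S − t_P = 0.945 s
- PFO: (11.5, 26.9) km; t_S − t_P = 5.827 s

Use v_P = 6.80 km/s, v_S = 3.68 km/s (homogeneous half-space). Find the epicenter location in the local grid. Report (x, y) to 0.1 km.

x ≈ 21.3 km, y ≈ -18.8 km

Distance from S−P lag: d = Δt · v_P v_S / (v_P − v_S) = Δt · (6.80·3.68)/(6.80−3.68) ≈ 8.0205·Δt.
So d_HOPS = 52.93, d_PAS = 7.58, d_PFO = 46.74 km.
Circle about each station: (x + 30.8)² + (y + 28.1)² = 52.93²; (x − 28.8)² + (y + 19.9)² = 7.58²; (x − 11.5)² + (y − 26.9)² = 46.74².
Subtracting the HOPS equation from the PAS and PFO equations removes the quadratic terms:
119.2 x + 16.4 y = 2231.33
84.6 x + 110.0 y = -265.43
Solving the 2×2 system: x ≈ 21.3, y ≈ -18.8 km.
Check against HOPS (with the unrounded x, y): √((x + 30.8)²+(y + 28.1)²) = 52.93 ≈ 52.93 km. ✓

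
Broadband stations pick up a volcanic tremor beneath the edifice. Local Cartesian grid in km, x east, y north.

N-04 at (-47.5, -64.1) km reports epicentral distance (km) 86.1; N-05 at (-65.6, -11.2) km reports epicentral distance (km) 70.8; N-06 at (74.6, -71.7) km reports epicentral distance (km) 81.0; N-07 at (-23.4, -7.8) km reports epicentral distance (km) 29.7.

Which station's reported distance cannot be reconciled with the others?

N-06

Solve using three stations at a time. Using N-04, N-05, N-07 (subtract circle equations pairwise → linear system) gives (x, y) ≈ (3.2, 5.5).
Distances from that point to each station vs reported:
  N-04: calculated 86.1 vs reported 86.1 → residual 0.0 km
  N-05: calculated 70.8 vs reported 70.8 → residual 0.0 km
  N-06: calculated 105.1 vs reported 81.0 → residual 24.1 km
  N-07: calculated 29.8 vs reported 29.7 → residual 0.1 km
N-04, N-05, N-07 are mutually consistent (residuals ≈ 0); N-06 is off by 24.1 km.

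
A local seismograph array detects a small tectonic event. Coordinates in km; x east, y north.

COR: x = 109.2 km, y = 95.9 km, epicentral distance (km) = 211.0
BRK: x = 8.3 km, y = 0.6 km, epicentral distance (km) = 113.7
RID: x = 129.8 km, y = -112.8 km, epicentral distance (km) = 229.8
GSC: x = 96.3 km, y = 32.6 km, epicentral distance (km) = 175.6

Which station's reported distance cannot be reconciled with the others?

BRK

Solve using three stations at a time. Using COR, RID, GSC (subtract circle equations pairwise → linear system) gives (x, y) ≈ (-74.4, -7.7).
Distances from that point to each station vs reported:
  COR: calculated 210.9 vs reported 211.0 → residual 0.1 km
  BRK: calculated 83.2 vs reported 113.7 → residual 30.5 km
  RID: calculated 229.7 vs reported 229.8 → residual 0.1 km
  GSC: calculated 175.4 vs reported 175.6 → residual 0.2 km
COR, RID, GSC are mutually consistent (residuals ≈ 0); BRK is off by 30.5 km.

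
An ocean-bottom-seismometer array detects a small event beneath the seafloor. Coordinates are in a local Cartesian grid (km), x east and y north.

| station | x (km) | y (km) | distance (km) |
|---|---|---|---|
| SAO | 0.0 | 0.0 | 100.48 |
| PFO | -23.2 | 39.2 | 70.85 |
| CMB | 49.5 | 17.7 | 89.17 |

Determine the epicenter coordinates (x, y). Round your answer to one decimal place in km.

Circle about each station: x² + y² = 100.48²; (x + 23.2)² + (y − 39.2)² = 70.85²; (x − 49.5)² + (y − 17.7)² = 89.17².
Subtracting the SAO equation from the PFO and CMB equations removes the quadratic terms:
-46.4 x + 78.4 y = 7151.39
99.0 x + 35.4 y = 4908.48
Solving the 2×2 system: x ≈ 14.0, y ≈ 99.5 km.

(14.0, 99.5)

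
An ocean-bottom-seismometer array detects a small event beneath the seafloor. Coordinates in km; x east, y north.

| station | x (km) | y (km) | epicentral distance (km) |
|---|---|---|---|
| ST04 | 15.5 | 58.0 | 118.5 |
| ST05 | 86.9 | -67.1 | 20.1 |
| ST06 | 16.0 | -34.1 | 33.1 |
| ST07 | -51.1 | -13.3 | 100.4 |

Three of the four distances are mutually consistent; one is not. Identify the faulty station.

Solve using three stations at a time. Using ST04, ST06, ST07 (subtract circle equations pairwise → linear system) gives (x, y) ≈ (38.7, -58.2).
Distances from that point to each station vs reported:
  ST04: calculated 118.5 vs reported 118.5 → residual 0.0 km
  ST05: calculated 49.0 vs reported 20.1 → residual 28.9 km
  ST06: calculated 33.1 vs reported 33.1 → residual 0.0 km
  ST07: calculated 100.4 vs reported 100.4 → residual 0.0 km
ST04, ST06, ST07 are mutually consistent (residuals ≈ 0); ST05 is off by 28.9 km.

ST05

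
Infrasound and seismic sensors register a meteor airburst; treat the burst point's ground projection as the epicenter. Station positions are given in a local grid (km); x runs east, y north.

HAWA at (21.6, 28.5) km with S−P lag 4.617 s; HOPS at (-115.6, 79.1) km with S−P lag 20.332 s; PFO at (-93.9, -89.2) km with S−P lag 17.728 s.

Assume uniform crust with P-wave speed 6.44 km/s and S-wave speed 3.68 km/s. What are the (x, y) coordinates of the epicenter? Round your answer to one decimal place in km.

Distance from S−P lag: d = Δt · v_P v_S / (v_P − v_S) = Δt · (6.44·3.68)/(6.44−3.68) ≈ 8.5867·Δt.
So d_HAWA = 39.64, d_HOPS = 174.58, d_PFO = 152.22 km.
Circle about each station: (x − 21.6)² + (y − 28.5)² = 39.64²; (x + 115.6)² + (y − 79.1)² = 174.58²; (x + 93.9)² + (y + 89.2)² = 152.22².
Subtracting pairs of circle equations eliminates x²+y² and gives linear equations (the radical axes):
-274.4 x + 101.2 y = -10565.49
-231.0 x − 235.4 y = -6104.56
Solving the 2×2 system: x ≈ 35.3, y ≈ -8.7 km.

35.3 km east, -8.7 km north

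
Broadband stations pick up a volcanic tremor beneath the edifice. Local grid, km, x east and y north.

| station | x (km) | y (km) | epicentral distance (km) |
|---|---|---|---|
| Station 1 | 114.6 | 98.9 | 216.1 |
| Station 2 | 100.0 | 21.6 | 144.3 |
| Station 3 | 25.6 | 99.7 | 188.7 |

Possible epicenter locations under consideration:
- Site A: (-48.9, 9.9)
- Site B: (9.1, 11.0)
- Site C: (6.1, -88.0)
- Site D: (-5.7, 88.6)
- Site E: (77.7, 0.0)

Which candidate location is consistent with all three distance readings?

For each candidate, compare |candidate − station| to the reported distance:
Site A: residuals Station 1 29.9, Station 2 5.1, Station 3 72.0 → max 72.0 km
Site B: residuals Station 1 78.8, Station 2 52.8, Station 3 98.5 → max 98.5 km
Site C: residuals Station 1 0.0, Station 2 0.0, Station 3 0.0 → max 0.0 km
Site D: residuals Station 1 95.4, Station 2 19.2, Station 3 155.5 → max 155.5 km
Site E: residuals Station 1 110.5, Station 2 113.3, Station 3 76.2 → max 113.3 km
Only Site C has all residuals ≈ 0.

Site C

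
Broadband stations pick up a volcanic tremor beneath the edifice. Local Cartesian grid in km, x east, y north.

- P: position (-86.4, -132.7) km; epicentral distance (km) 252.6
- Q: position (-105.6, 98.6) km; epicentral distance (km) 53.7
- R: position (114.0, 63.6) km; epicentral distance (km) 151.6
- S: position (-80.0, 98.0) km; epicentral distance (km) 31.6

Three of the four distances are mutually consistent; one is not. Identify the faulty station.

Solve using three stations at a time. Using P, Q, S (subtract circle equations pairwise → linear system) gives (x, y) ≈ (-55.5, 118.0).
Distances from that point to each station vs reported:
  P: calculated 252.6 vs reported 252.6 → residual 0.0 km
  Q: calculated 53.7 vs reported 53.7 → residual 0.0 km
  R: calculated 178.0 vs reported 151.6 → residual 26.4 km
  S: calculated 31.6 vs reported 31.6 → residual 0.0 km
P, Q, S are mutually consistent (residuals ≈ 0); R is off by 26.4 km.

R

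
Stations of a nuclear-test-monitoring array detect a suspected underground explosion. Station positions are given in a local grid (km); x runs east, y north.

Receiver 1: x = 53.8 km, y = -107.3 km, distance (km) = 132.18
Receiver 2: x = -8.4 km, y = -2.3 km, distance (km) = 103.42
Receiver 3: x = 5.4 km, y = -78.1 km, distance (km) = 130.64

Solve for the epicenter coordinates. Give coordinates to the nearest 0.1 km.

92.8 km east, 19.0 km north

Circle about each station: (x − 53.8)² + (y + 107.3)² = 132.18²; (x + 8.4)² + (y + 2.3)² = 103.42²; (x − 5.4)² + (y + 78.1)² = 130.64².
Subtracting pairs of circle equations eliminates x²+y² and gives linear equations (the radical axes):
-124.4 x + 210.0 y = -7556.02
-96.8 x + 58.4 y = -7874.22
Solving the 2×2 system: x ≈ 92.8, y ≈ 19.0 km.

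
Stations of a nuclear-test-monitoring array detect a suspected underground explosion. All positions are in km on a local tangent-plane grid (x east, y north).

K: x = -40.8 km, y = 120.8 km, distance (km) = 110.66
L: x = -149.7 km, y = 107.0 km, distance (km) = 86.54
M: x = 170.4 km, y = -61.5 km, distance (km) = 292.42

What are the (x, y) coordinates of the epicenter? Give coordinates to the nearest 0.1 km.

(-106.7, 31.9)

Circle about each station: (x + 40.8)² + (y − 120.8)² = 110.66²; (x + 149.7)² + (y − 107.0)² = 86.54²; (x − 170.4)² + (y + 61.5)² = 292.42².
Subtracting pairs of circle equations eliminates x²+y² and gives linear equations (the radical axes):
-217.8 x − 27.6 y = 22358.27
422.4 x − 364.6 y = -56702.69
Solving the 2×2 system: x ≈ -106.7, y ≈ 31.9 km.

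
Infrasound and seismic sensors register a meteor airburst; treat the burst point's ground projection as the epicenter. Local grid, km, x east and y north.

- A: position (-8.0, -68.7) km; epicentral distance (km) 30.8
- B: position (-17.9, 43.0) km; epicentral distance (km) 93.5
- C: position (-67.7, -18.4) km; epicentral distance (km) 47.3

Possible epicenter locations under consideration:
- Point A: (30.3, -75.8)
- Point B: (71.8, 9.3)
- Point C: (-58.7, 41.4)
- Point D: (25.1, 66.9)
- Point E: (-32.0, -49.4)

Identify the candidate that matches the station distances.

For each candidate, compare |candidate − station| to the reported distance:
Point A: residuals A 8.2, B 34.7, C 66.3 → max 66.3 km
Point B: residuals A 80.8, B 2.3, C 94.9 → max 94.9 km
Point C: residuals A 90.4, B 52.7, C 13.2 → max 90.4 km
Point D: residuals A 108.8, B 44.3, C 78.7 → max 108.8 km
Point E: residuals A 0.0, B 0.0, C 0.0 → max 0.0 km
Only Point E has all residuals ≈ 0.

Point E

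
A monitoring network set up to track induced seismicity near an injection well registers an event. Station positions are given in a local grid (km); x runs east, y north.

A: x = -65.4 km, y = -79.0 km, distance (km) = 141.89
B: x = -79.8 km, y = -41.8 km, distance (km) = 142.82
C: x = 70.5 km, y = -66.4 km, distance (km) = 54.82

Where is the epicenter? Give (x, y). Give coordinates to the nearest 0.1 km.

Circle about each station: (x + 65.4)² + (y + 79.0)² = 141.89²; (x + 79.8)² + (y + 41.8)² = 142.82²; (x − 70.5)² + (y + 66.4)² = 54.82².
Subtracting the A equation from the B and C equations removes the quadratic terms:
-28.8 x + 74.4 y = -2667.66
271.8 x + 25.2 y = 15988.59
Solving the 2×2 system: x ≈ 60.0, y ≈ -12.6 km.

(60.0, -12.6)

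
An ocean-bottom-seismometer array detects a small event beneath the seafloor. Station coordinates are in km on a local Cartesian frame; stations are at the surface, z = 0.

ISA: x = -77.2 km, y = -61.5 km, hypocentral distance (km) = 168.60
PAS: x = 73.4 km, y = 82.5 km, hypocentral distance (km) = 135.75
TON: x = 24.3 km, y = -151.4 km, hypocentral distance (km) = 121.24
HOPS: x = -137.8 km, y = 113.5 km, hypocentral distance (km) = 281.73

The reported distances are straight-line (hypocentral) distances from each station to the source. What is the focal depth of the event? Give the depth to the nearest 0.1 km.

depth ≈ 17.2 km

Each station gives a sphere (x−x_i)² + (y−y_i)² + z² = d_i² (stations at z=0).
Subtracting the ISA sphere from PAS and TON: z² cancels, leaving linear equations in x and y:
301.2 x + 288.0 y = 12449.62
203.0 x − 179.8 y = 27497.18
Solving: x ≈ 90.194, y ≈ -51.100 km (keep extra digits for the depth step; rounded: 90.2, -51.1).
Then from the ISA sphere: z² = 168.60² − (x + 77.2)² − (y + 61.5)² with x = 90.194, y = -51.100, so z ≈ 17.235 ≈ 17.2 km.
Check against HOPS (with the unrounded solution): distance 281.73 ≈ 281.73 km. ✓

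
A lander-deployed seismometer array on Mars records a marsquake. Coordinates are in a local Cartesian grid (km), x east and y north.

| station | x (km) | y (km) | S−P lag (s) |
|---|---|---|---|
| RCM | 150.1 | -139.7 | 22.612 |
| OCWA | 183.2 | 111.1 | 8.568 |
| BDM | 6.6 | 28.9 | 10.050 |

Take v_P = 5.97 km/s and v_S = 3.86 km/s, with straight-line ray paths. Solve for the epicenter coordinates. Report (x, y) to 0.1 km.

Distance from S−P lag: d = Δt · v_P v_S / (v_P − v_S) = Δt · (5.97·3.86)/(5.97−3.86) ≈ 10.9214·Δt.
So d_RCM = 246.96, d_OCWA = 93.57, d_BDM = 109.76 km.
Circle about each station: (x − 150.1)² + (y + 139.7)² = 246.96²; (x − 183.2)² + (y − 111.1)² = 93.57²; (x − 6.6)² + (y − 28.9)² = 109.76².
Subtracting the RCM equation from the OCWA and BDM equations removes the quadratic terms:
66.2 x + 501.6 y = 56093.25
-287.0 x + 337.2 y = 7774.65
Solving the 2×2 system: x ≈ 90.3, y ≈ 99.9 km.

90.3 km east, 99.9 km north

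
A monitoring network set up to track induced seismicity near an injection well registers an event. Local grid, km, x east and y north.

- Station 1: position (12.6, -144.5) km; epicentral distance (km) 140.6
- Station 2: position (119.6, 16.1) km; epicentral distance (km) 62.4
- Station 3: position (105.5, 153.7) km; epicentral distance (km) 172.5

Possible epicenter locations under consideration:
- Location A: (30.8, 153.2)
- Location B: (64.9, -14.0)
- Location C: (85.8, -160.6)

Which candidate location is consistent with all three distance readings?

Location B

For each candidate, compare |candidate − station| to the reported distance:
Location A: residuals Station 1 157.7, Station 2 100.9, Station 3 97.8 → max 157.7 km
Location B: residuals Station 1 0.0, Station 2 0.0, Station 3 0.0 → max 0.0 km
Location C: residuals Station 1 65.7, Station 2 117.5, Station 3 142.4 → max 142.4 km
Only Location B has all residuals ≈ 0.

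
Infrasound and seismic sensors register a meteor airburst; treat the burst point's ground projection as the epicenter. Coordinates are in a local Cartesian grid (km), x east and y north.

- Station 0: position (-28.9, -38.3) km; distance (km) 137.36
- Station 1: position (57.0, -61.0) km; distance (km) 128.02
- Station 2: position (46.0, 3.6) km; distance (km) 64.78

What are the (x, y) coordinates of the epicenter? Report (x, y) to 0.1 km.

59.3 km east, 67.0 km north

Circle about each station: (x + 28.9)² + (y + 38.3)² = 137.36²; (x − 57.0)² + (y + 61.0)² = 128.02²; (x − 46.0)² + (y − 3.6)² = 64.78².
Subtracting the Station 0 equation from the Station 1 and Station 2 equations removes the quadratic terms:
171.8 x − 45.4 y = 7146.55
149.8 x + 83.8 y = 14498.18
Solving the 2×2 system: x ≈ 59.3, y ≈ 67.0 km.
Check against Station 0 (with the unrounded x, y): √((x + 28.9)²+(y + 38.3)²) = 137.36 ≈ 137.36 km. ✓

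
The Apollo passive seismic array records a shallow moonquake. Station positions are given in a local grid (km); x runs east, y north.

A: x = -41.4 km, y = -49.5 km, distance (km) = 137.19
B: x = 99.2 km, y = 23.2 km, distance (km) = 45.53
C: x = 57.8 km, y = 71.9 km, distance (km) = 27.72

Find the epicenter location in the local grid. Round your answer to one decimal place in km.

x ≈ 58.8 km, y ≈ 44.2 km

Circle about each station: (x + 41.4)² + (y + 49.5)² = 137.19²; (x − 99.2)² + (y − 23.2)² = 45.53²; (x − 57.8)² + (y − 71.9)² = 27.72².
Subtracting the A equation from the B and C equations removes the quadratic terms:
281.2 x + 145.4 y = 22962.79
198.4 x + 242.8 y = 22398.94
Solving the 2×2 system: x ≈ 58.8, y ≈ 44.2 km.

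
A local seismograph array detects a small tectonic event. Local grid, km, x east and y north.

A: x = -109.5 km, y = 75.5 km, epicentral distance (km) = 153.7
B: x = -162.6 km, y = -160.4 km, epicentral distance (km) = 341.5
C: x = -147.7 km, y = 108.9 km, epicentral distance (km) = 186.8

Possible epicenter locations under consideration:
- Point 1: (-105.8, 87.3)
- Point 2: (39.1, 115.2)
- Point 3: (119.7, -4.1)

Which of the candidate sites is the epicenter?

For each candidate, compare |candidate − station| to the reported distance:
Point 1: residuals A 141.3, B 87.4, C 139.7 → max 141.3 km
Point 2: residuals A 0.1, B 0.0, C 0.1 → max 0.1 km
Point 3: residuals A 88.9, B 18.8, C 103.5 → max 103.5 km
Only Point 2 has all residuals ≈ 0.

Point 2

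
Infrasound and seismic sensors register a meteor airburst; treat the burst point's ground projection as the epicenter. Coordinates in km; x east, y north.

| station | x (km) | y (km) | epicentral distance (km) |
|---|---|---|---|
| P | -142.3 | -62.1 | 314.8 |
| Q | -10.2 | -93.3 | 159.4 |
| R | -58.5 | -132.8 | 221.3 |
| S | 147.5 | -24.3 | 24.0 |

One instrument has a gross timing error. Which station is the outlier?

P

Solve using three stations at a time. Using Q, R, S (subtract circle equations pairwise → linear system) gives (x, y) ≈ (126.8, -11.9).
Distances from that point to each station vs reported:
  P: calculated 273.8 vs reported 314.8 → residual 41.0 km
  Q: calculated 159.4 vs reported 159.4 → residual 0.0 km
  R: calculated 221.3 vs reported 221.3 → residual 0.0 km
  S: calculated 24.1 vs reported 24.0 → residual 0.1 km
Q, R, S are mutually consistent (residuals ≈ 0); P is off by 41.0 km.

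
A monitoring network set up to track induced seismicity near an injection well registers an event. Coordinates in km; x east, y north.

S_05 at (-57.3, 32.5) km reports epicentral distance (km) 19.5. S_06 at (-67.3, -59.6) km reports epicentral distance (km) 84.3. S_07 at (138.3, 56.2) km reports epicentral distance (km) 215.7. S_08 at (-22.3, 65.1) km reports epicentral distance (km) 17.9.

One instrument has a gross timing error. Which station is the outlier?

Solve using three stations at a time. Using S_05, S_06, S_07 (subtract circle equations pairwise → linear system) gives (x, y) ≈ (-75.0, 24.3).
Distances from that point to each station vs reported:
  S_05: calculated 19.5 vs reported 19.5 → residual 0.0 km
  S_06: calculated 84.3 vs reported 84.3 → residual 0.0 km
  S_07: calculated 215.7 vs reported 215.7 → residual 0.0 km
  S_08: calculated 66.6 vs reported 17.9 → residual 48.7 km
S_05, S_06, S_07 are mutually consistent (residuals ≈ 0); S_08 is off by 48.7 km.

S_08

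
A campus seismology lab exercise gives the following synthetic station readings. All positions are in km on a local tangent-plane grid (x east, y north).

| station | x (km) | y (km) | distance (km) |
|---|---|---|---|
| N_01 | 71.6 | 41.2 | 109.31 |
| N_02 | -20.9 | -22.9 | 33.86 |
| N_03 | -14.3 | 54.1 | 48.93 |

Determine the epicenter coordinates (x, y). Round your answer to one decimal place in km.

Circle about each station: (x − 71.6)² + (y − 41.2)² = 109.31²; (x + 20.9)² + (y + 22.9)² = 33.86²; (x + 14.3)² + (y − 54.1)² = 48.93².
Subtracting the N_01 equation from the N_02 and N_03 equations removes the quadratic terms:
-185.0 x − 128.2 y = 4939.40
-171.8 x + 25.8 y = 5861.83
Solving the 2×2 system: x ≈ -32.8, y ≈ 8.8 km.

-32.8 km east, 8.8 km north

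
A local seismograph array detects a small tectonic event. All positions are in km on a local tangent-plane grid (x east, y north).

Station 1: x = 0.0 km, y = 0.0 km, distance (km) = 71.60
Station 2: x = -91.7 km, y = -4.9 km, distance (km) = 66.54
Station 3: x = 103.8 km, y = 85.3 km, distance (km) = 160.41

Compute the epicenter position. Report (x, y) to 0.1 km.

Circle about each station: x² + y² = 71.60²; (x + 91.7)² + (y + 4.9)² = 66.54²; (x − 103.8)² + (y − 85.3)² = 160.41².
Subtracting pairs of circle equations eliminates x²+y² and gives linear equations (the radical axes):
-183.4 x − 9.8 y = 9131.89
207.6 x + 170.6 y = -2554.28
Solving the 2×2 system: x ≈ -52.4, y ≈ 48.8 km.

x ≈ -52.4 km, y ≈ 48.8 km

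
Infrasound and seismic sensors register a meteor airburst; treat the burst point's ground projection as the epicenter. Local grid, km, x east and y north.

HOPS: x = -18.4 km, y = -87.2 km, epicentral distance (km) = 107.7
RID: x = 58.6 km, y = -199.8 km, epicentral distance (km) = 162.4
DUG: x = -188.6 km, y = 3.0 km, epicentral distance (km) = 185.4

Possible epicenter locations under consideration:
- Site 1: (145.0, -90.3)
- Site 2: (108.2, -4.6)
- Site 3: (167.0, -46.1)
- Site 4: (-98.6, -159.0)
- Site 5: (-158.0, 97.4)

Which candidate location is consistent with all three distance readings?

Site 4

For each candidate, compare |candidate − station| to the reported distance:
Site 1: residuals HOPS 55.7, RID 22.9, DUG 161.0 → max 161.0 km
Site 2: residuals HOPS 43.5, RID 39.0, DUG 111.5 → max 111.5 km
Site 3: residuals HOPS 82.2, RID 25.7, DUG 173.6 → max 173.6 km
Site 4: residuals HOPS 0.1, RID 0.0, DUG 0.1 → max 0.1 km
Site 5: residuals HOPS 123.7, RID 205.4, DUG 86.2 → max 205.4 km
Only Site 4 has all residuals ≈ 0.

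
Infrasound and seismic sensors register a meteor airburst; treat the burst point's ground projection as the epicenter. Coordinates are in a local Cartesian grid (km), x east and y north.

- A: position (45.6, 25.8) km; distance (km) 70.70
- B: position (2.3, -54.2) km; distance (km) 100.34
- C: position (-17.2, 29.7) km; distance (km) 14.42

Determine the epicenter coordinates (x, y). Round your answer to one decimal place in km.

Circle about each station: (x − 45.6)² + (y − 25.8)² = 70.70²; (x − 2.3)² + (y + 54.2)² = 100.34²; (x + 17.2)² + (y − 29.7)² = 14.42².
Subtracting pairs of circle equations eliminates x²+y² and gives linear equations (the radical axes):
-86.6 x − 160.0 y = -4871.70
-125.6 x + 7.8 y = 3223.48
Solving the 2×2 system: x ≈ -23.0, y ≈ 42.9 km.

x ≈ -23.0 km, y ≈ 42.9 km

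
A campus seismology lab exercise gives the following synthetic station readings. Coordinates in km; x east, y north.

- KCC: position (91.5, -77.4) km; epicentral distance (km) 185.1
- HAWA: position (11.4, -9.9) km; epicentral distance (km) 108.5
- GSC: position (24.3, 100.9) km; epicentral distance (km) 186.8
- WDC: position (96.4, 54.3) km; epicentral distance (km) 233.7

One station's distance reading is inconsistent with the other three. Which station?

WDC

Solve using three stations at a time. Using KCC, HAWA, GSC (subtract circle equations pairwise → linear system) gives (x, y) ≈ (-91.1, -46.2).
Distances from that point to each station vs reported:
  KCC: calculated 185.2 vs reported 185.1 → residual 0.1 km
  HAWA: calculated 108.7 vs reported 108.5 → residual 0.2 km
  GSC: calculated 186.9 vs reported 186.8 → residual 0.1 km
  WDC: calculated 212.7 vs reported 233.7 → residual 21.0 km
KCC, HAWA, GSC are mutually consistent (residuals ≈ 0); WDC is off by 21.0 km.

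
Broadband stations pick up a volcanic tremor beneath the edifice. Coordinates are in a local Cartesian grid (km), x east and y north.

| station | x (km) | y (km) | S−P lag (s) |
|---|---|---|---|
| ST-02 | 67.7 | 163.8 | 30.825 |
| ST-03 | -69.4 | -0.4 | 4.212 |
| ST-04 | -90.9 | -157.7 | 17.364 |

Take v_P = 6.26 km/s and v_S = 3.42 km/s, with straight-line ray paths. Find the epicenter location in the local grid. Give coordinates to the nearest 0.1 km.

Distance from S−P lag: d = Δt · v_P v_S / (v_P − v_S) = Δt · (6.26·3.42)/(6.26−3.42) ≈ 7.5385·Δt.
So d_ST-02 = 232.37, d_ST-03 = 31.75, d_ST-04 = 130.90 km.
Circle about each station: (x − 67.7)² + (y − 163.8)² = 232.37²; (x + 69.4)² + (y + 0.4)² = 31.75²; (x + 90.9)² + (y + 157.7)² = 130.90².
Subtracting the ST-02 equation from the ST-03 and ST-04 equations removes the quadratic terms:
-274.2 x − 328.4 y = 26390.54
-317.2 x − 643.0 y = 38579.38
Solving the 2×2 system: x ≈ -59.6, y ≈ -30.6 km.

(-59.6, -30.6)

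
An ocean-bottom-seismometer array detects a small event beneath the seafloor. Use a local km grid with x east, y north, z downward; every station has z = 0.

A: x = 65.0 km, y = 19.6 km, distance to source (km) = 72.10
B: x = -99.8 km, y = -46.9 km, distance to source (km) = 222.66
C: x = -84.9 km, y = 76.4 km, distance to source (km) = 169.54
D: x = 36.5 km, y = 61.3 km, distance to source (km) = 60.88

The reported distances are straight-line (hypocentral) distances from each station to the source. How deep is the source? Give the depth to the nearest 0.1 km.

38.9 km

Each station gives a sphere (x−x_i)² + (y−y_i)² + z² = d_i² (stations at z=0).
Subtracting the A sphere from B and C: z² cancels, leaving linear equations in x and y:
-329.6 x − 133.0 y = -36828.58
-299.8 x + 113.6 y = -15109.59
Solving: x ≈ 80.104, y ≈ 78.394 km (keep extra digits for the depth step; rounded: 80.1, 78.4).
Then from the A sphere: z² = 72.10² − (x − 65.0)² − (y − 19.6)² with x = 80.104, y = 78.394, so z ≈ 38.904 ≈ 38.9 km.
Check against D (with the unrounded solution): distance 60.89 ≈ 60.88 km. ✓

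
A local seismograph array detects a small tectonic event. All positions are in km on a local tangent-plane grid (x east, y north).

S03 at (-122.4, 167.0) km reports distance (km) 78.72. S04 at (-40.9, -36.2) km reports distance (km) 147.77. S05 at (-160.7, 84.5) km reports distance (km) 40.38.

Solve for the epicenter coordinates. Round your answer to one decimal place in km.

Circle about each station: (x + 122.4)² + (y − 167.0)² = 78.72²; (x + 40.9)² + (y + 36.2)² = 147.77²; (x + 160.7)² + (y − 84.5)² = 40.38².
Subtracting the S03 equation from the S04 and S05 equations removes the quadratic terms:
163.0 x − 406.4 y = -55526.64
-76.6 x − 165.0 y = -5339.73
Solving the 2×2 system: x ≈ -120.5, y ≈ 88.3 km.
Check against S03 (with the unrounded x, y): √((x + 122.4)²+(y − 167.0)²) = 78.72 ≈ 78.72 km. ✓

(-120.5, 88.3)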